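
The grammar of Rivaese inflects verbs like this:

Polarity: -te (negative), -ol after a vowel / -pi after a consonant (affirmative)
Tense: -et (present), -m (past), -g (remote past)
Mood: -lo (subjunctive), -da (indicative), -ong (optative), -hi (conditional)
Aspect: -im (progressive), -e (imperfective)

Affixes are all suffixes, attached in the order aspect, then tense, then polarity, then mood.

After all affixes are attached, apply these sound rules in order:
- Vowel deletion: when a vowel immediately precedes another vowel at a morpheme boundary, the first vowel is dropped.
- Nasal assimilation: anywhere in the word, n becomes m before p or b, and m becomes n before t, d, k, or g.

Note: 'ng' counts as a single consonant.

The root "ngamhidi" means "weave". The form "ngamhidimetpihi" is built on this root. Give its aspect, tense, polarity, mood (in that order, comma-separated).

Segment: ngamhidi-im-et-pi-hi.
aspect: -im → progressive.
tense: -et → present.
polarity: -ol/pi → affirmative.
mood: -hi → conditional.

progressive, present, affirmative, conditional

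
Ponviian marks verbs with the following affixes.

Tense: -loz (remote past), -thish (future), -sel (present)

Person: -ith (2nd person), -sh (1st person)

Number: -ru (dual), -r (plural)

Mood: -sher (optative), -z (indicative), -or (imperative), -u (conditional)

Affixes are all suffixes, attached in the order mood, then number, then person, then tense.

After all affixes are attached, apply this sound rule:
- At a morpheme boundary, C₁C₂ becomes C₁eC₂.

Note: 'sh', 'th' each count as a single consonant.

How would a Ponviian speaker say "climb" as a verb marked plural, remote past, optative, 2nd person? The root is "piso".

Attach mood optative -sher → pisosher.
Attach number plural -r → pisosherr.
Attach person 2nd person -ith → pisosherrith.
Attach tense remote past -loz → pisosherrithloz.
Apply epenthesis: pisosherrithloz → pisoshereritheloz.

pisoshereritheloz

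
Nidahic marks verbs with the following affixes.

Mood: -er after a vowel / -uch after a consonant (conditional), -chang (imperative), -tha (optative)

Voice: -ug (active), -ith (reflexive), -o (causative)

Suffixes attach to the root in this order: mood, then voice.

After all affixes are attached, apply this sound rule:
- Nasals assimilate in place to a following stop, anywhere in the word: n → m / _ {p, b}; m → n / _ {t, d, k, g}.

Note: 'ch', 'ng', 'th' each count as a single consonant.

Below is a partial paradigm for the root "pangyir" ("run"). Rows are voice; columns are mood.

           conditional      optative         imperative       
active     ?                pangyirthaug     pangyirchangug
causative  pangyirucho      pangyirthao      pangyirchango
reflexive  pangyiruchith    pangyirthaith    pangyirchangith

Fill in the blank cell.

Attach mood conditional -uch (after consonant 'r') → pangyiruch.
Attach voice active -ug → pangyiruchug.
Nasal assimilation: no change.

pangyiruchug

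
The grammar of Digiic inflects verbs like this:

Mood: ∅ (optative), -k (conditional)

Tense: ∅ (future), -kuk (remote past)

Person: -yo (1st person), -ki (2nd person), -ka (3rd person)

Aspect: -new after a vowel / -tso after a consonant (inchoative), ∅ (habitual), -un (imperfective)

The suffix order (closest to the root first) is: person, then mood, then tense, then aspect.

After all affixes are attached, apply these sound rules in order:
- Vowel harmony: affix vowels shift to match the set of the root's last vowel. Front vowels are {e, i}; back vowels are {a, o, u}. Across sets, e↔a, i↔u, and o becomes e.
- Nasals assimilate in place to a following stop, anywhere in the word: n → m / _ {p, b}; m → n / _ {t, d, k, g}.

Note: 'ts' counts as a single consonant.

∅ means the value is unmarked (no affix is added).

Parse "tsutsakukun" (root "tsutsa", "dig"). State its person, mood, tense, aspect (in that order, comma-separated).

2nd person, conditional, future, imperfective

Segment: tsutsa-ki-k-un.
person: -ki → 2nd person.
mood: -k → conditional.
tense: ∅ → future.
aspect: -un → imperfective.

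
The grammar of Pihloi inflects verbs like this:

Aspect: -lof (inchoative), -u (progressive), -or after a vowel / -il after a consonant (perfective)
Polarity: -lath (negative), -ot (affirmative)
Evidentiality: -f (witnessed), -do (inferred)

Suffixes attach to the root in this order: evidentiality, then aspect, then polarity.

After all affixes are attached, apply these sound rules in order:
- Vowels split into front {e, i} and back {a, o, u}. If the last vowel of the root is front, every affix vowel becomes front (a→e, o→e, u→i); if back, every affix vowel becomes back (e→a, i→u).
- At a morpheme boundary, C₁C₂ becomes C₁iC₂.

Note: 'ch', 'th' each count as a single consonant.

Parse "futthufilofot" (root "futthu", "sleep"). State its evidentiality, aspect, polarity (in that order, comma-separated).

Segment: futthu-f-lof-ot.
evidentiality: -f → witnessed.
aspect: -lof → inchoative.
polarity: -ot → affirmative.

witnessed, inchoative, affirmative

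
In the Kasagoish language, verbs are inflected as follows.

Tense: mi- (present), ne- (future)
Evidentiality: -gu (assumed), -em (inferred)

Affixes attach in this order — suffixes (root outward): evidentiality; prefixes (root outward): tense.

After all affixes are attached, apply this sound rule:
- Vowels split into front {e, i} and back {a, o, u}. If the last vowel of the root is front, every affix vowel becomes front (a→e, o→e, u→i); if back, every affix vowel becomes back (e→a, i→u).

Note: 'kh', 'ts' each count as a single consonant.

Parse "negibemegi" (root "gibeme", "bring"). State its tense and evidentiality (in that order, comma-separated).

Segment: ne-gibeme-gu.
tense: ne- → future.
evidentiality: -gu → assumed.

future, assumed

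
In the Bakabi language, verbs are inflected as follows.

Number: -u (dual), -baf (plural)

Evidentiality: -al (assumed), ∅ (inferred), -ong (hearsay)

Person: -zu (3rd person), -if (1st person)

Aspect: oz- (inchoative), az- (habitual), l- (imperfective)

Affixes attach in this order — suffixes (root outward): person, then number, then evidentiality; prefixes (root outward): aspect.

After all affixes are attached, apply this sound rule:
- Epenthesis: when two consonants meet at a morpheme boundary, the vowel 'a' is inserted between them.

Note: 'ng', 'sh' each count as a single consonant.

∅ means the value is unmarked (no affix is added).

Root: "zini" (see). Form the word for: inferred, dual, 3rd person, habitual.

azazinizuu

Attach person 3rd person -zu → zinizu.
Attach number dual -u → zinizuu.
Attach aspect habitual az- → azzinizuu.
evidentiality = inferred: zero marking, form stays azzinizuu.
Apply epenthesis: azzinizuu → azazinizuu.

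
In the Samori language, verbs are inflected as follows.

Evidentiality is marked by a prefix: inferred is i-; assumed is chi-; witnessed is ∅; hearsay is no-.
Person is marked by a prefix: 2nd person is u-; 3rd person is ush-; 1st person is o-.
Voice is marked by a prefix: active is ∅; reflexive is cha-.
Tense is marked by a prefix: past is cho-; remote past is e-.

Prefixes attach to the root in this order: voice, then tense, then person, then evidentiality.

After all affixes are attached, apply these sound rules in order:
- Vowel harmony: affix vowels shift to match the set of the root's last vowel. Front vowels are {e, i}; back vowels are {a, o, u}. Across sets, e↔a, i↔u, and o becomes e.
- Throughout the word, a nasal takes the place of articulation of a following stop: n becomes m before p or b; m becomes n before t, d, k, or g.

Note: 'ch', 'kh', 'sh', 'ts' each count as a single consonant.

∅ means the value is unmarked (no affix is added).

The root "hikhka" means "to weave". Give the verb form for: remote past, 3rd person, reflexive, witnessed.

ushachahikhka

Attach voice reflexive cha- → chahikhka.
Attach tense remote past e- → echahikhka.
Attach person 3rd person ush- → ushechahikhka.
evidentiality = witnessed: zero marking, form stays ushechahikhka.
Apply vowel harmony: ushechahikhka → ushachahikhka.
Nasal assimilation: no change.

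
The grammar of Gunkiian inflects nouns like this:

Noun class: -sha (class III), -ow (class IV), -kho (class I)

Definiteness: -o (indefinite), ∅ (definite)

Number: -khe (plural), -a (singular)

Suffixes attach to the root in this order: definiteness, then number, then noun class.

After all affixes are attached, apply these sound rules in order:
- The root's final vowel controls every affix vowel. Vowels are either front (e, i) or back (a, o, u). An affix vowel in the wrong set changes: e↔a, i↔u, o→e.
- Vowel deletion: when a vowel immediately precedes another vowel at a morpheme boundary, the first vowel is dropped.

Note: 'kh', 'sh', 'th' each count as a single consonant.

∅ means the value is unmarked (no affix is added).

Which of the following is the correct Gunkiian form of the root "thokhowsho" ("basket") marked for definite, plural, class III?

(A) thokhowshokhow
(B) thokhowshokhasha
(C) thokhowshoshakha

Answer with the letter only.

definiteness = definite: zero marking, form stays thokhowsho.
Attach number plural -khe → thokhowshokhe.
Attach noun class class III -sha → thokhowshokhesha.
Apply vowel harmony: thokhowshokhesha → thokhowshokhasha.
Vowel deletion: no change.
So the correct form is thokhowshokhasha, option (B).
(C) thokhowshoshakha is wrong: it has the affixes in the wrong order.
(A) thokhowshokhow is wrong: it uses class IV instead of class III for noun class.

B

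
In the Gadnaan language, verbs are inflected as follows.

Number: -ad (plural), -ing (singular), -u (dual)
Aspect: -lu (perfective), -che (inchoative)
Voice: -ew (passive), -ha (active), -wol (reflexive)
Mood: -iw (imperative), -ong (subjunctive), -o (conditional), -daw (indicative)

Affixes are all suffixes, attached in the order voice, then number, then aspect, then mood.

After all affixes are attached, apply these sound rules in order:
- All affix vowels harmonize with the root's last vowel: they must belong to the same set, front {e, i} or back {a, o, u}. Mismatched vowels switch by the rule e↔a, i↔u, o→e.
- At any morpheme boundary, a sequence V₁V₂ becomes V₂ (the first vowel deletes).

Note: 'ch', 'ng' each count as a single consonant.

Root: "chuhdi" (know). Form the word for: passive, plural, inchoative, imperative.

Attach voice passive -ew → chuhdiew.
Attach number plural -ad → chuhdiewad.
Attach aspect inchoative -che → chuhdiewadche.
Attach mood imperative -iw → chuhdiewadcheiw.
Apply vowel harmony: chuhdiewadcheiw → chuhdiewedcheiw.
Apply vowel deletion: chuhdiewedcheiw → chuhdewedchiw.

chuhdewedchiw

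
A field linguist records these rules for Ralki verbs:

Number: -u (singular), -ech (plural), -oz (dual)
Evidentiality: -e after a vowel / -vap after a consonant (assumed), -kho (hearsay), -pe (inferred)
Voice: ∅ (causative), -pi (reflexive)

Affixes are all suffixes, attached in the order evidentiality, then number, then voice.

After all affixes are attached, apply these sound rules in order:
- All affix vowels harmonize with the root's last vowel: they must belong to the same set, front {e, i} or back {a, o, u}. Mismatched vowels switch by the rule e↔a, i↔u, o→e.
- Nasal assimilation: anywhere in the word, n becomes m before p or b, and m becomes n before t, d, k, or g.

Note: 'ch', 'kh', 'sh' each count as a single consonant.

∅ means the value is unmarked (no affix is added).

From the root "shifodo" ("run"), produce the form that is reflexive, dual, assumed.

shifodoaozpu

Attach evidentiality assumed -e (after vowel 'o') → shifodoe.
Attach number dual -oz → shifodoeoz.
Attach voice reflexive -pi → shifodoeozpi.
Apply vowel harmony: shifodoeozpi → shifodoaozpu.
Nasal assimilation: no change.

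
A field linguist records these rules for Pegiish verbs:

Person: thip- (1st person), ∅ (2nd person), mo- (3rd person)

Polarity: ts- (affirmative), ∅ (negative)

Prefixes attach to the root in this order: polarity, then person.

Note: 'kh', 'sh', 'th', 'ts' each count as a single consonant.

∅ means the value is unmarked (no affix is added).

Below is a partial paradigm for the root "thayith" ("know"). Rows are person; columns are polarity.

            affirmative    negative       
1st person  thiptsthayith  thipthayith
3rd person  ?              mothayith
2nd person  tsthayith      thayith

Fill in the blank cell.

motsthayith

Attach polarity affirmative ts- → tsthayith.
Attach person 3rd person mo- → motsthayith.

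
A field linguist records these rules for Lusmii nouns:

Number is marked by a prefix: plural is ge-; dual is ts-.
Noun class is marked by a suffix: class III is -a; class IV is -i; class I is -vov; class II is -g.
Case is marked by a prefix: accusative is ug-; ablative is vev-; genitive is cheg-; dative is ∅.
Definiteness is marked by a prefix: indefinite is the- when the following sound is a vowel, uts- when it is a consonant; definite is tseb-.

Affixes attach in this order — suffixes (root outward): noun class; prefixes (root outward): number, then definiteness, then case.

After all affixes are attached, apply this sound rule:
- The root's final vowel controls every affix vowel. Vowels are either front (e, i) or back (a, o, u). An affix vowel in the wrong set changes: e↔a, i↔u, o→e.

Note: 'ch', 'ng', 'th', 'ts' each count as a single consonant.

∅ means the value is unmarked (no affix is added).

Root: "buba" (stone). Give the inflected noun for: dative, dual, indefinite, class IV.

Attach number dual ts- → tsbuba.
Attach noun class class IV -i → tsbubai.
Attach definiteness indefinite uts- (before consonant 'ts') → utstsbubai.
case = dative: zero marking, form stays utstsbubai.
Apply vowel harmony: utstsbubai → utstsbubau.

utstsbubau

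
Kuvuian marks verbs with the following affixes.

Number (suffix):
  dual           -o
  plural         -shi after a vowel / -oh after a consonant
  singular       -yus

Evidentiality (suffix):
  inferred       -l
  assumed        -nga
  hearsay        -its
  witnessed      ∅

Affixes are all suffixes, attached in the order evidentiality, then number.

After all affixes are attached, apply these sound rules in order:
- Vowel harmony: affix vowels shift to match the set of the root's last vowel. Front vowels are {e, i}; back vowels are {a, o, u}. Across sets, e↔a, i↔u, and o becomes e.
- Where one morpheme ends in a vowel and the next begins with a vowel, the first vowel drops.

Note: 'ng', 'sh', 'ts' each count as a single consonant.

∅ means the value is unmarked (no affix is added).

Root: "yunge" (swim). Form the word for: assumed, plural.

Attach evidentiality assumed -nga → yungenga.
Attach number plural -shi (after vowel 'a') → yungengashi.
Apply vowel harmony: yungengashi → yungengeshi.
Vowel deletion: no change.

yungengeshi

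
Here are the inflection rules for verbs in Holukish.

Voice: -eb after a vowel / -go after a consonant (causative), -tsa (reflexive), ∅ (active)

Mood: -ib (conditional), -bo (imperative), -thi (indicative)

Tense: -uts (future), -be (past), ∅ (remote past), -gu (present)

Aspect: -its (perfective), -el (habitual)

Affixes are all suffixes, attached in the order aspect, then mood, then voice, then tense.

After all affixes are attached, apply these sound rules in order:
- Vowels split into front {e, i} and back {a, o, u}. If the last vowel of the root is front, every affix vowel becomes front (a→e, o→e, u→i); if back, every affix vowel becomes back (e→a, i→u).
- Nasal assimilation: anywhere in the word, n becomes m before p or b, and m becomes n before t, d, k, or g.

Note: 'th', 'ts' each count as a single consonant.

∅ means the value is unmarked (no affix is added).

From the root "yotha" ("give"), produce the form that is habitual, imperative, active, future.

Attach aspect habitual -el → yothael.
Attach mood imperative -bo → yothaelbo.
voice = active: zero marking, form stays yothaelbo.
Attach tense future -uts → yothaelbouts.
Apply vowel harmony: yothaelbouts → yothaalbouts.
Nasal assimilation: no change.

yothaalbouts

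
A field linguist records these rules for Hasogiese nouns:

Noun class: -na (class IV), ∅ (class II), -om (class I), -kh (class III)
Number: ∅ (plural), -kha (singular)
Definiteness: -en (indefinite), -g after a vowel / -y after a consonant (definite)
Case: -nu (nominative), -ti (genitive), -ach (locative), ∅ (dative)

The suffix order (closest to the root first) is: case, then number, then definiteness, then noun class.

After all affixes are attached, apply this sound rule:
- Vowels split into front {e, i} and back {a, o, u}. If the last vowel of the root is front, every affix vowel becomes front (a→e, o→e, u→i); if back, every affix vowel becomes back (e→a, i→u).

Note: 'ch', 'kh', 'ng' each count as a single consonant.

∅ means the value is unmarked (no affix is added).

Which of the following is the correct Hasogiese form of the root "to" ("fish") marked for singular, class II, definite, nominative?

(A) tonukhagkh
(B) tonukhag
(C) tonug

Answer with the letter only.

B

Attach case nominative -nu → tonu.
Attach number singular -kha → tonukha.
Attach definiteness definite -g (after vowel 'a') → tonukhag.
noun class = class II: zero marking, form stays tonukhag.
Vowel harmony: no change.
So the correct form is tonukhag, option (B).
(C) tonug is wrong: it uses plural instead of singular for number.
(A) tonukhagkh is wrong: it uses class III instead of class II for noun class.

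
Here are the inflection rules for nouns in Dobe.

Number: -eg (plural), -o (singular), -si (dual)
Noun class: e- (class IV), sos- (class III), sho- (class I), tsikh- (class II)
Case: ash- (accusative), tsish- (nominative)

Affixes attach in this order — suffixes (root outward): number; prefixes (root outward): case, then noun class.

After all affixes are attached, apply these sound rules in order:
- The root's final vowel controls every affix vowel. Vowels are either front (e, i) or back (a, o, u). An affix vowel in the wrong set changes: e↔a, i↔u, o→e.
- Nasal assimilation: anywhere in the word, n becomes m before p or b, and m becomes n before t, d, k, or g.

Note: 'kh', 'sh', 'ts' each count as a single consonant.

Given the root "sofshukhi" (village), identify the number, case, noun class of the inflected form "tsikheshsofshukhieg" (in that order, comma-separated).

plural, accusative, class II

Segment: tsikh-ash-sofshukhi-eg.
number: -eg → plural.
case: ash- → accusative.
noun class: tsikh- → class II.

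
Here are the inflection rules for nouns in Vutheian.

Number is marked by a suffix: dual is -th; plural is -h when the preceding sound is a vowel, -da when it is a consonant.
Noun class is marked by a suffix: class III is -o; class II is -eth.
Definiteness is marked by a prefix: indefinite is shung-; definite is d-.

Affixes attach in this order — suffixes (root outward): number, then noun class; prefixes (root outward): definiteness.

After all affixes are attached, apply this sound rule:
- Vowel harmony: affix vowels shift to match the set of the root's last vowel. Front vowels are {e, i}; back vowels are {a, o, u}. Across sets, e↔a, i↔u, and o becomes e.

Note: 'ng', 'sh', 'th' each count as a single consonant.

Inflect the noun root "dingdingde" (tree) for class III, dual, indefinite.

shingdingdingdethe

Attach number dual -th → dingdingdeth.
Attach noun class class III -o → dingdingdetho.
Attach definiteness indefinite shung- → shungdingdingdetho.
Apply vowel harmony: shungdingdingdetho → shingdingdingdethe.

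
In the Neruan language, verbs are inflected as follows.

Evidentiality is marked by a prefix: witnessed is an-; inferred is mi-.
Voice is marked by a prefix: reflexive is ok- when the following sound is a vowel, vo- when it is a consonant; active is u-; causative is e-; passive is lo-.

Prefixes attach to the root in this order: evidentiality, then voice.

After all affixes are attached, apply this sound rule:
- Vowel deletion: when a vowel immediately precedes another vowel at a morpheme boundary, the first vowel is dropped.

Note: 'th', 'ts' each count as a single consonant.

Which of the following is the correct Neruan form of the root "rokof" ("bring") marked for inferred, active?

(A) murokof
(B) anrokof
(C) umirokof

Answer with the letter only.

C

Attach evidentiality inferred mi- → mirokof.
Attach voice active u- → umirokof.
Vowel deletion: no change.
So the correct form is umirokof, option (C).
(B) anrokof is wrong: it uses witnessed instead of inferred for evidentiality.
(A) murokof is wrong: it has the affixes in the wrong order.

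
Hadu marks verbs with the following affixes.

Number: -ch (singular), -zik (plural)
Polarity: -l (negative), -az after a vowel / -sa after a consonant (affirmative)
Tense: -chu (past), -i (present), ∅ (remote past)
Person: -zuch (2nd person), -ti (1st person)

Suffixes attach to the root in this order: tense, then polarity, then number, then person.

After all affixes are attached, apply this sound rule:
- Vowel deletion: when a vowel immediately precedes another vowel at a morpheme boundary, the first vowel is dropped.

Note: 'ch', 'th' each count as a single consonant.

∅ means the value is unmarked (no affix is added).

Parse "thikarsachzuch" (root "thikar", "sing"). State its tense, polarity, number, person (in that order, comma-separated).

remote past, affirmative, singular, 2nd person

Segment: thikar-sa-ch-zuch.
tense: ∅ → remote past.
polarity: -az/sa → affirmative.
number: -ch → singular.
person: -zuch → 2nd person.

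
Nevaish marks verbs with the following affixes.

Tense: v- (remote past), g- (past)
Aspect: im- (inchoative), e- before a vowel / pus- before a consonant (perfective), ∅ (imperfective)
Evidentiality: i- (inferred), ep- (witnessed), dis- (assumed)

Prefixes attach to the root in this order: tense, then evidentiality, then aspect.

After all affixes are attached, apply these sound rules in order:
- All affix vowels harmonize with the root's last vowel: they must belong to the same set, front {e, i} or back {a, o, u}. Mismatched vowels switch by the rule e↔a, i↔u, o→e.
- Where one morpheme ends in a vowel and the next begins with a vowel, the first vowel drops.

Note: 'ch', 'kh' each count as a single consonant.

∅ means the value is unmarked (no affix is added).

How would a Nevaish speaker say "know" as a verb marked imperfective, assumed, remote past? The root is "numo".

Attach tense remote past v- → vnumo.
Attach evidentiality assumed dis- → disvnumo.
aspect = imperfective: zero marking, form stays disvnumo.
Apply vowel harmony: disvnumo → dusvnumo.
Vowel deletion: no change.

dusvnumo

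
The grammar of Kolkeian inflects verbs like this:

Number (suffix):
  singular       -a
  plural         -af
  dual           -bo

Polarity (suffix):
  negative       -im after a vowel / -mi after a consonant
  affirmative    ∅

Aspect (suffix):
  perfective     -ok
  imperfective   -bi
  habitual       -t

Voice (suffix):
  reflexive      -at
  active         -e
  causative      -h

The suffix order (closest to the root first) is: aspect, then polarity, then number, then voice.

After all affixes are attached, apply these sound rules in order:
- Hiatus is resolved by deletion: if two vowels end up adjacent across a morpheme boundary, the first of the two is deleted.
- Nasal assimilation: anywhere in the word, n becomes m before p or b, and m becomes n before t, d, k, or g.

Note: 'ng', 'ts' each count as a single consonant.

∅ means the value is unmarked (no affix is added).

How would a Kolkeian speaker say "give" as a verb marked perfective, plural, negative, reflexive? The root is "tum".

Attach aspect perfective -ok → tumok.
Attach polarity negative -mi (after consonant 'k') → tumokmi.
Attach number plural -af → tumokmiaf.
Attach voice reflexive -at → tumokmiafat.
Apply vowel deletion: tumokmiafat → tumokmafat.
Nasal assimilation: no change.

tumokmafat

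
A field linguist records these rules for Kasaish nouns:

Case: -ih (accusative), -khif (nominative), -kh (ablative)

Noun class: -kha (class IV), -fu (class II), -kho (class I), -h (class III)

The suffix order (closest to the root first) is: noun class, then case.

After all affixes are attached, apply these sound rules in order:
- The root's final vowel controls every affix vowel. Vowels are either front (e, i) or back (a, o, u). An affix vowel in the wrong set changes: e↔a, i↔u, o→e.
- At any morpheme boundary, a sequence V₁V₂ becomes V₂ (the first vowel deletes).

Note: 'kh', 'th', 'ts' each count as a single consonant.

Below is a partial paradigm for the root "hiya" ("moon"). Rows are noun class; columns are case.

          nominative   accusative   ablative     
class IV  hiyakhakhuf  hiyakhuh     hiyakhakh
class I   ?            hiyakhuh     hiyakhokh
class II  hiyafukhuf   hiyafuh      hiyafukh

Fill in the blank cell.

hiyakhokhuf

Attach noun class class I -kho → hiyakho.
Attach case nominative -khif → hiyakhokhif.
Apply vowel harmony: hiyakhokhif → hiyakhokhuf.
Vowel deletion: no change.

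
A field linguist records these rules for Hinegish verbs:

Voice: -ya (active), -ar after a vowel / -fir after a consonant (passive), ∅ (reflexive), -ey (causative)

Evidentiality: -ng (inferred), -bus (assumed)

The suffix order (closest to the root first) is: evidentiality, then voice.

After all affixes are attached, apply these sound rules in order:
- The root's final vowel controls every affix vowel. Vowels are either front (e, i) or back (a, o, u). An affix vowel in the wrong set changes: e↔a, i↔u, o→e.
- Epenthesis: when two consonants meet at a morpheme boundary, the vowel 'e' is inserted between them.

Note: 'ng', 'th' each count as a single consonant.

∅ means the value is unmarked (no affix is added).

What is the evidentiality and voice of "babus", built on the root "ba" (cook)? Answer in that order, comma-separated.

assumed, reflexive

Segment: ba-bus.
evidentiality: -bus → assumed.
voice: ∅ → reflexive.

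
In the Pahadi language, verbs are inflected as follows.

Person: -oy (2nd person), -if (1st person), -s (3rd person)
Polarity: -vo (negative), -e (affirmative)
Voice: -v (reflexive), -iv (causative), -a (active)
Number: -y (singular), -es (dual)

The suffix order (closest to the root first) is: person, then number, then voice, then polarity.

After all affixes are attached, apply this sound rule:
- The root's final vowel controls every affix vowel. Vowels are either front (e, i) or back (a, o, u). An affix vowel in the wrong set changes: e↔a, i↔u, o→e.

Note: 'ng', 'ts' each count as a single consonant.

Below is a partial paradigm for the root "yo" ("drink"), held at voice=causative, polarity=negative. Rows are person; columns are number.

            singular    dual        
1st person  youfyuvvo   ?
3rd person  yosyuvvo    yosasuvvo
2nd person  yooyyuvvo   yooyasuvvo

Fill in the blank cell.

youfasuvvo

Attach person 1st person -if → yoif.
Attach number dual -es → yoifes.
Attach voice causative -iv → yoifesiv.
Attach polarity negative -vo → yoifesivvo.
Apply vowel harmony: yoifesivvo → youfasuvvo.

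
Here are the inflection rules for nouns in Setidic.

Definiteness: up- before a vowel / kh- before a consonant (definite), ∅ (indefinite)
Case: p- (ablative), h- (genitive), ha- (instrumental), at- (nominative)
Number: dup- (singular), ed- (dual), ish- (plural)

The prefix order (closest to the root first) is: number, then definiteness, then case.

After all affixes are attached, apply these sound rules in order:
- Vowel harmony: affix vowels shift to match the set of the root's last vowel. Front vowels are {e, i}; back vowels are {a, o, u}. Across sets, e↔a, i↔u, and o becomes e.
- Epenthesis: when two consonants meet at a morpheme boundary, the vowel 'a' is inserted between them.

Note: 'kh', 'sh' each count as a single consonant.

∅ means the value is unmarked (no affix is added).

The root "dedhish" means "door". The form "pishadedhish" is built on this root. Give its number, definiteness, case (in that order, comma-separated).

plural, indefinite, ablative

Segment: p-ish-dedhish.
number: ish- → plural.
definiteness: ∅ → indefinite.
case: p- → ablative.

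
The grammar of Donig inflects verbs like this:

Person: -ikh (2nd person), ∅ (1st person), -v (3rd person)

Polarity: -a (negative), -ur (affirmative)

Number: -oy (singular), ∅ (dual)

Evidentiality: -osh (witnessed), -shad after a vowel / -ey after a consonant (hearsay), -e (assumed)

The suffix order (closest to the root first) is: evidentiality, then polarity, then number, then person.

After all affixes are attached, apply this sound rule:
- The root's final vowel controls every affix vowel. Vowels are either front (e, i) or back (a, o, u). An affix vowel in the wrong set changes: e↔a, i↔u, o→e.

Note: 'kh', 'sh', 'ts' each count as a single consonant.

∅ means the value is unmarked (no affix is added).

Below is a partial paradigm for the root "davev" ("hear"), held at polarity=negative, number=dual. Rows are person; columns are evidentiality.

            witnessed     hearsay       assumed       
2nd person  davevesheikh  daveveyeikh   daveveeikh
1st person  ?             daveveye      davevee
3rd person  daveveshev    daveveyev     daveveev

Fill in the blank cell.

Attach evidentiality witnessed -osh → davevosh.
Attach polarity negative -a → davevosha.
number = dual: zero marking, form stays davevosha.
person = 1st person: zero marking, form stays davevosha.
Apply vowel harmony: davevosha → daveveshe.

daveveshe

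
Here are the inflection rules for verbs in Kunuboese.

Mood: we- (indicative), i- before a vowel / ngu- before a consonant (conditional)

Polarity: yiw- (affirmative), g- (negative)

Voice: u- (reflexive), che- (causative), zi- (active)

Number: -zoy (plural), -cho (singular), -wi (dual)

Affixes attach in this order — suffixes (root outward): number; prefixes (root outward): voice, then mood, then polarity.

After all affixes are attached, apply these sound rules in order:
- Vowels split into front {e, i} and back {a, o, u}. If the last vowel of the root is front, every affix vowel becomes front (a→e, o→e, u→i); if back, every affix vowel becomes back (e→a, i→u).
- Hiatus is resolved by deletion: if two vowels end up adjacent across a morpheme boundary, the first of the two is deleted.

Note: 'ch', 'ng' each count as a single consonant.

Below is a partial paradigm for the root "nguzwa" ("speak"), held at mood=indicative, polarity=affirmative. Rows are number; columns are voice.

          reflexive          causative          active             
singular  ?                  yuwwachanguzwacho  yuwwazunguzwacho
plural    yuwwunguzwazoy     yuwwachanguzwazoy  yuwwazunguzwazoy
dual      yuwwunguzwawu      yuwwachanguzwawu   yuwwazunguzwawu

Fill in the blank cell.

Attach voice reflexive u- → unguzwa.
Attach mood indicative we- → weunguzwa.
Attach polarity affirmative yiw- → yiwweunguzwa.
Attach number singular -cho → yiwweunguzwacho.
Apply vowel harmony: yiwweunguzwacho → yuwwaunguzwacho.
Apply vowel deletion: yuwwaunguzwacho → yuwwunguzwacho.

yuwwunguzwacho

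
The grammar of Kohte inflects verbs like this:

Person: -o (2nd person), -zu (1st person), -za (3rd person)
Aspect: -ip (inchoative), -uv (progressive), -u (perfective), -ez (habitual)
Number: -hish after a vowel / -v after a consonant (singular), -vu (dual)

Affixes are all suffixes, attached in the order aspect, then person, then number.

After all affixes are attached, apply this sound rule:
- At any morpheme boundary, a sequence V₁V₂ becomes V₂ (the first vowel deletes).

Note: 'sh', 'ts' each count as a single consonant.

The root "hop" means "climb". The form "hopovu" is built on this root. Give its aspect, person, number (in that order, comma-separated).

perfective, 2nd person, dual

Segment: hop-u-o-vu.
aspect: -u → perfective.
person: -o → 2nd person.
number: -vu → dual.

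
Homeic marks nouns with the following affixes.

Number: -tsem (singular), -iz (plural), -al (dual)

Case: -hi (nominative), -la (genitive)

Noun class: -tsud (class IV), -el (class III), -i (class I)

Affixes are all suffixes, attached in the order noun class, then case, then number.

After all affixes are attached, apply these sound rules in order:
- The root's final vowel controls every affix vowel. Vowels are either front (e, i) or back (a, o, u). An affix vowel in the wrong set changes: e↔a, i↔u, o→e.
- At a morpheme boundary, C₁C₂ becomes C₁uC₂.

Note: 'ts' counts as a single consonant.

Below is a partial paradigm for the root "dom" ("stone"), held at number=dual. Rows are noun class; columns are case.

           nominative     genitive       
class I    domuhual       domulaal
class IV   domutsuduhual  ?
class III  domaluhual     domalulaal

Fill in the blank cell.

domutsudulaal

Attach noun class class IV -tsud → domtsud.
Attach case genitive -la → domtsudla.
Attach number dual -al → domtsudlaal.
Vowel harmony: no change.
Apply epenthesis: domtsudlaal → domutsudulaal.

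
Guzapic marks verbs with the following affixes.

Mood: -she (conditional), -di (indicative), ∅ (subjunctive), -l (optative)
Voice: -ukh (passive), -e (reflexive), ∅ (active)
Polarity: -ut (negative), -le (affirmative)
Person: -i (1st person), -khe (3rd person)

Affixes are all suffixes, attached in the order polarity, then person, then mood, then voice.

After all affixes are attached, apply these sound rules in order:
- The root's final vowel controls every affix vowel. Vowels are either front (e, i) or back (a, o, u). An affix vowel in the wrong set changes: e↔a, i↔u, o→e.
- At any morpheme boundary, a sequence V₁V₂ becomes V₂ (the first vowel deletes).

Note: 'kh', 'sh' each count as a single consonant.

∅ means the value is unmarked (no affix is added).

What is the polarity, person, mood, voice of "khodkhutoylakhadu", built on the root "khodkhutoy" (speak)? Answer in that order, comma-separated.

Segment: khodkhutoy-le-khe-di.
polarity: -le → affirmative.
person: -khe → 3rd person.
mood: -di → indicative.
voice: ∅ → active.

affirmative, 3rd person, indicative, active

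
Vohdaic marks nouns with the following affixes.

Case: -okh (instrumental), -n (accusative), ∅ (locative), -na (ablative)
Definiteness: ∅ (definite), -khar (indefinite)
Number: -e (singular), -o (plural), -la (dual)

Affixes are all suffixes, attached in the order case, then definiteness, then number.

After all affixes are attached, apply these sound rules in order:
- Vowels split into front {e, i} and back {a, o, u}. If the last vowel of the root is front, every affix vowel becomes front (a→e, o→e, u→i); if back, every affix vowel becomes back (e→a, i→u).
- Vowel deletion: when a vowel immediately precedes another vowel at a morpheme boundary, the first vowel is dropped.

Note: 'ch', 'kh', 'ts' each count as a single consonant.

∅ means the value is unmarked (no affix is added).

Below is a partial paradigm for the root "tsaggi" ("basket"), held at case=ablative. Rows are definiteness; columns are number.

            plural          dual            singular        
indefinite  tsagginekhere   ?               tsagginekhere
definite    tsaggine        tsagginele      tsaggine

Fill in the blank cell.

tsagginekherle

Attach case ablative -na → tsaggina.
Attach definiteness indefinite -khar → tsagginakhar.
Attach number dual -la → tsagginakharla.
Apply vowel harmony: tsagginakharla → tsagginekherle.
Vowel deletion: no change.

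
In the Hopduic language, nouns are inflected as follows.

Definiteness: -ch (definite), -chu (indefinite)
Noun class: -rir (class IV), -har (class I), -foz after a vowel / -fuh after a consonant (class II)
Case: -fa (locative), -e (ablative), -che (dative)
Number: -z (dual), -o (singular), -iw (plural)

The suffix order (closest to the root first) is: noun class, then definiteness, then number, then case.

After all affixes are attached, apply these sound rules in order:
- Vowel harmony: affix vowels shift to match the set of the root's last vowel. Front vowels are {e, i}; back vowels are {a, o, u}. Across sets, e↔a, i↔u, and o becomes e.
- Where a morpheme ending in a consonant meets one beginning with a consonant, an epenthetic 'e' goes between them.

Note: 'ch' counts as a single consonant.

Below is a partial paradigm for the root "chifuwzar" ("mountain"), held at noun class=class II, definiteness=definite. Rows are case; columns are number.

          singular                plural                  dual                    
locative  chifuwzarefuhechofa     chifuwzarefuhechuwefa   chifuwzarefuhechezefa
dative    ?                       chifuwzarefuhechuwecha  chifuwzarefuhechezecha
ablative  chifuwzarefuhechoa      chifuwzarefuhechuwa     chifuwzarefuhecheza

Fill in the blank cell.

chifuwzarefuhechocha

Attach noun class class II -fuh (after consonant 'r') → chifuwzarfuh.
Attach definiteness definite -ch → chifuwzarfuhch.
Attach number singular -o → chifuwzarfuhcho.
Attach case dative -che → chifuwzarfuhchoche.
Apply vowel harmony: chifuwzarfuhchoche → chifuwzarfuhchocha.
Apply epenthesis: chifuwzarfuhchocha → chifuwzarefuhechocha.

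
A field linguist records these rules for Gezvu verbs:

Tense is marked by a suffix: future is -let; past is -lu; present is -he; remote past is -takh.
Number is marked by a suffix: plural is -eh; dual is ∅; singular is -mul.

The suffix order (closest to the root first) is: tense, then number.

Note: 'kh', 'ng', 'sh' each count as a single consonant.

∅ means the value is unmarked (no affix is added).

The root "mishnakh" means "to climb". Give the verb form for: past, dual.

mishnakhlu

Attach tense past -lu → mishnakhlu.
number = dual: zero marking, form stays mishnakhlu.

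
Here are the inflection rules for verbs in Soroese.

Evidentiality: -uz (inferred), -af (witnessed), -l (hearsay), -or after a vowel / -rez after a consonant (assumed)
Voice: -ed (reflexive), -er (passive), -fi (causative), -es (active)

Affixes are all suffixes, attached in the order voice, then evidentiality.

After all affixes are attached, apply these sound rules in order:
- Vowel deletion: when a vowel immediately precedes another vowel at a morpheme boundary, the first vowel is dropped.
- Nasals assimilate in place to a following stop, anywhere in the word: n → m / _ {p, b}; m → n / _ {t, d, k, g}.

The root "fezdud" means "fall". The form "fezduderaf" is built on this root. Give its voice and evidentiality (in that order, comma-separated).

passive, witnessed

Segment: fezdud-er-af.
voice: -er → passive.
evidentiality: -af → witnessed.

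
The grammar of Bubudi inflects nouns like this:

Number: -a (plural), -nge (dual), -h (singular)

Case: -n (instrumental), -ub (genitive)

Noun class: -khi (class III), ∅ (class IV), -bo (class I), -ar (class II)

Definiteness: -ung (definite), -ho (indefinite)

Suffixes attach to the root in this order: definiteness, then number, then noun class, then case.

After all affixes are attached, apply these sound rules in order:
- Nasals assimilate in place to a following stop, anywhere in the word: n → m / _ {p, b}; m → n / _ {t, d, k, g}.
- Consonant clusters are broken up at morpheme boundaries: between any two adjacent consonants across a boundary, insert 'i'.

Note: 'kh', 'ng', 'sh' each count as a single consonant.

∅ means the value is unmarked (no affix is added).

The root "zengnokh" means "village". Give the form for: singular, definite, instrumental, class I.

zengnokhungihibon

Attach definiteness definite -ung → zengnokhung.
Attach number singular -h → zengnokhungh.
Attach noun class class I -bo → zengnokhunghbo.
Attach case instrumental -n → zengnokhunghbon.
Nasal assimilation: no change.
Apply epenthesis: zengnokhunghbon → zengnokhungihibon.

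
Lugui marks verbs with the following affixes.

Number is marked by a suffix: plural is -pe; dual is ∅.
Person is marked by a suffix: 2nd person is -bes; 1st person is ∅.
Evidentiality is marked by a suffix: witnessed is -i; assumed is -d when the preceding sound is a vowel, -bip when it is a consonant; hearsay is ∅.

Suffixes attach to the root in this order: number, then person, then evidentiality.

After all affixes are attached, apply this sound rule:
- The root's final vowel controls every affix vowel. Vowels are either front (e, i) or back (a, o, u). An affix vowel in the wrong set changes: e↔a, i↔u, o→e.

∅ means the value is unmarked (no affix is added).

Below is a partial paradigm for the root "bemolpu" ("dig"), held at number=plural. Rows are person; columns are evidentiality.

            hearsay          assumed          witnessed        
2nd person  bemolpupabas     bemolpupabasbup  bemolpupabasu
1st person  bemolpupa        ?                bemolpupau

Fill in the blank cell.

Attach number plural -pe → bemolpupe.
person = 1st person: zero marking, form stays bemolpupe.
Attach evidentiality assumed -d (after vowel 'e') → bemolpuped.
Apply vowel harmony: bemolpuped → bemolpupad.

bemolpupad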